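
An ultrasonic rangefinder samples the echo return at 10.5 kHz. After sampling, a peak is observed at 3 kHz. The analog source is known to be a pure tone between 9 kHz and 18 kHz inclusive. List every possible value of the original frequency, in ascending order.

13.5 kHz, 18 kHz

Frequencies that alias to 3 kHz are k·fs ± 3 kHz for integer k ≥ 0.
k=0: 3 kHz.
k=1: 7.5 kHz, 13.5 kHz.
k=2: 18 kHz, 24 kHz.
k=3: 28.5 kHz, 34.5 kHz.
Within [9 kHz, 18 kHz]: 13.5 kHz, 18 kHz.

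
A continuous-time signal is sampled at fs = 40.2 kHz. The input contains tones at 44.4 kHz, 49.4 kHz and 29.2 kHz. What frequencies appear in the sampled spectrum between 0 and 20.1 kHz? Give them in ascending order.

4.2 kHz, 9.2 kHz, 11 kHz

fs/2 = 20.1 kHz.
44.4 kHz mod fs = 4.2 kHz.
4.2 kHz ≤ fs/2 = 20.1 kHz, appears at 4.2 kHz.
49.4 kHz mod fs = 9.2 kHz.
9.2 kHz ≤ fs/2 = 20.1 kHz, appears at 9.2 kHz.
29.2 kHz > fs/2 = 20.1 kHz, folds to fs − 29.2 kHz = 11 kHz.
Distinct values: {4.2 kHz, 9.2 kHz, 11 kHz}.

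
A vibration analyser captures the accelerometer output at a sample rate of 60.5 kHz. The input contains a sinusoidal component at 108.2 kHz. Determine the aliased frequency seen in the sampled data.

108.2 kHz mod fs = 47.7 kHz.
47.7 kHz > fs/2 = 30.25 kHz, folds to fs − 47.7 kHz = 12.8 kHz.

12.8 kHz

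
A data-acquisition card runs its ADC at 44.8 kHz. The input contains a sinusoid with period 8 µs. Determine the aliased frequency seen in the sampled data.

9.4 kHz

T = 8 µs → f = 1/T = 125 kHz.
125 kHz mod fs = 35.4 kHz.
35.4 kHz > fs/2 = 22.4 kHz, folds to fs − 35.4 kHz = 9.4 kHz.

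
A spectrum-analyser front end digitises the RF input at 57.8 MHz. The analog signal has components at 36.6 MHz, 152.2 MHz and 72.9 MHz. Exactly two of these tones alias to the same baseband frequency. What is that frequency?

21.2 MHz

fs/2 = 28.9 MHz.
36.6 MHz > fs/2 = 28.9 MHz, folds to fs − 36.6 MHz = 21.2 MHz.
152.2 MHz mod fs = 36.6 MHz.
36.6 MHz > fs/2 = 28.9 MHz, folds to fs − 36.6 MHz = 21.2 MHz.
72.9 MHz mod fs = 15.1 MHz.
15.1 MHz ≤ fs/2 = 28.9 MHz, appears at 15.1 MHz.
36.6 MHz and 152.2 MHz both map to 21.2 MHz.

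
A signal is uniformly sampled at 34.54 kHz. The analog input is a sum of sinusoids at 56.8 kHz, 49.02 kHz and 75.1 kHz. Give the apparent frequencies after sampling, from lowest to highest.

fs/2 = 17.27 kHz.
56.8 kHz mod fs = 22.26 kHz.
22.26 kHz > fs/2 = 17.27 kHz, folds to fs − 22.26 kHz = 12.28 kHz.
49.02 kHz mod fs = 14.48 kHz.
14.48 kHz ≤ fs/2 = 17.27 kHz, appears at 14.48 kHz.
75.1 kHz mod fs = 6.02 kHz.
6.02 kHz ≤ fs/2 = 17.27 kHz, appears at 6.02 kHz.
Distinct values: {6.02 kHz, 12.28 kHz, 14.48 kHz}.

6.02 kHz, 12.28 kHz, 14.48 kHz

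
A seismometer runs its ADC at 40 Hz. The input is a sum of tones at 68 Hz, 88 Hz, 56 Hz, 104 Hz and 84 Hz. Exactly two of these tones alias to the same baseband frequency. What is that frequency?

16 Hz

fs/2 = 20 Hz.
68 Hz mod fs = 28 Hz.
28 Hz > fs/2 = 20 Hz, folds to fs − 28 Hz = 12 Hz.
88 Hz mod fs = 8 Hz.
8 Hz ≤ fs/2 = 20 Hz, appears at 8 Hz.
56 Hz mod fs = 16 Hz.
16 Hz ≤ fs/2 = 20 Hz, appears at 16 Hz.
104 Hz mod fs = 24 Hz.
24 Hz > fs/2 = 20 Hz, folds to fs − 24 Hz = 16 Hz.
84 Hz mod fs = 4 Hz.
4 Hz ≤ fs/2 = 20 Hz, appears at 4 Hz.
56 Hz and 104 Hz both map to 16 Hz.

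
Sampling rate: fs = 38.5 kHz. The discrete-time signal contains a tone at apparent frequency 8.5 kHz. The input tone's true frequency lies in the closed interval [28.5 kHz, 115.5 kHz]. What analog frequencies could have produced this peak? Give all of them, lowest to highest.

30 kHz, 47 kHz, 68.5 kHz, 85.5 kHz, 107 kHz

Frequencies that alias to 8.5 kHz are k·fs ± 8.5 kHz for integer k ≥ 0.
k=0: 8.5 kHz.
k=1: 30 kHz, 47 kHz.
k=2: 68.5 kHz, 85.5 kHz.
k=3: 107 kHz, 124 kHz.
k=4: 145.5 kHz, 162.5 kHz.
Within [28.5 kHz, 115.5 kHz]: 30 kHz, 47 kHz, 68.5 kHz, 85.5 kHz, 107 kHz.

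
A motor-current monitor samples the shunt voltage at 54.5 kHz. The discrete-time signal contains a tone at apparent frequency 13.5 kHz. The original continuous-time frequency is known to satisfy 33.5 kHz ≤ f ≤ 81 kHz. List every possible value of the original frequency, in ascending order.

41 kHz, 68 kHz

Frequencies that alias to 13.5 kHz are k·fs ± 13.5 kHz for integer k ≥ 0.
k=0: 13.5 kHz.
k=1: 41 kHz, 68 kHz.
k=2: 95.5 kHz, 122.5 kHz.
Within [33.5 kHz, 81 kHz]: 41 kHz, 68 kHz.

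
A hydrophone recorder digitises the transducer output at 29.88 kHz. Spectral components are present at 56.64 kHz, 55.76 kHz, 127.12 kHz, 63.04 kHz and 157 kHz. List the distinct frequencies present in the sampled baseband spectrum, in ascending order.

fs/2 = 14.94 kHz.
56.64 kHz mod fs = 26.76 kHz.
26.76 kHz > fs/2 = 14.94 kHz, folds to fs − 26.76 kHz = 3.12 kHz.
55.76 kHz mod fs = 25.88 kHz.
25.88 kHz > fs/2 = 14.94 kHz, folds to fs − 25.88 kHz = 4 kHz.
127.12 kHz mod fs = 7.6 kHz.
7.6 kHz ≤ fs/2 = 14.94 kHz, appears at 7.6 kHz.
63.04 kHz mod fs = 3.28 kHz.
3.28 kHz ≤ fs/2 = 14.94 kHz, appears at 3.28 kHz.
157 kHz mod fs = 7.6 kHz.
7.6 kHz ≤ fs/2 = 14.94 kHz, appears at 7.6 kHz.
Distinct values: {3.12 kHz, 3.28 kHz, 4 kHz, 7.6 kHz}.

3.12 kHz, 3.28 kHz, 4 kHz, 7.6 kHz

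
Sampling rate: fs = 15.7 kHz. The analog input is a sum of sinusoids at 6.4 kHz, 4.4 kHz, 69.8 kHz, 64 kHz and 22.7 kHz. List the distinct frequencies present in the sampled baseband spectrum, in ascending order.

1.2 kHz, 4.4 kHz, 6.4 kHz, 7 kHz

fs/2 = 7.85 kHz.
6.4 kHz ≤ fs/2 = 7.85 kHz, passes unchanged.
4.4 kHz ≤ fs/2 = 7.85 kHz, passes unchanged.
69.8 kHz mod fs = 7 kHz.
7 kHz ≤ fs/2 = 7.85 kHz, appears at 7 kHz.
64 kHz mod fs = 1.2 kHz.
1.2 kHz ≤ fs/2 = 7.85 kHz, appears at 1.2 kHz.
22.7 kHz mod fs = 7 kHz.
7 kHz ≤ fs/2 = 7.85 kHz, appears at 7 kHz.
Distinct values: {1.2 kHz, 4.4 kHz, 6.4 kHz, 7 kHz}.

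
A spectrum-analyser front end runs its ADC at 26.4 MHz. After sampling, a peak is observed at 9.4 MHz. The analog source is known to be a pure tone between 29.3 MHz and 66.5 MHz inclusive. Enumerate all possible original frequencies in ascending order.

Frequencies that alias to 9.4 MHz are k·fs ± 9.4 MHz for integer k ≥ 0.
k=0: 9.4 MHz.
k=1: 17 MHz, 35.8 MHz.
k=2: 43.4 MHz, 62.2 MHz.
k=3: 69.8 MHz, 88.6 MHz.
Within [29.3 MHz, 66.5 MHz]: 35.8 MHz, 43.4 MHz, 62.2 MHz.

35.8 MHz, 43.4 MHz, 62.2 MHz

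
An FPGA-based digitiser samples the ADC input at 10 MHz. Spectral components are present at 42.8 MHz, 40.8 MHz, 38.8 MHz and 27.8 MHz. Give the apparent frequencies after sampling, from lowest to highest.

fs/2 = 5 MHz.
42.8 MHz mod fs = 2.8 MHz.
2.8 MHz ≤ fs/2 = 5 MHz, appears at 2.8 MHz.
40.8 MHz mod fs = 0.8 MHz.
0.8 MHz ≤ fs/2 = 5 MHz, appears at 0.8 MHz.
38.8 MHz mod fs = 8.8 MHz.
8.8 MHz > fs/2 = 5 MHz, folds to fs − 8.8 MHz = 1.2 MHz.
27.8 MHz mod fs = 7.8 MHz.
7.8 MHz > fs/2 = 5 MHz, folds to fs − 7.8 MHz = 2.2 MHz.
Distinct values: {0.8 MHz, 1.2 MHz, 2.2 MHz, 2.8 MHz}.

0.8 MHz, 1.2 MHz, 2.2 MHz, 2.8 MHz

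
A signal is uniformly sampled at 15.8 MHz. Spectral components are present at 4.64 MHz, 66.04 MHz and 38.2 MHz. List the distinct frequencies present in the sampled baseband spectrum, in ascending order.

fs/2 = 7.9 MHz.
4.64 MHz ≤ fs/2 = 7.9 MHz, passes unchanged.
66.04 MHz mod fs = 2.84 MHz.
2.84 MHz ≤ fs/2 = 7.9 MHz, appears at 2.84 MHz.
38.2 MHz mod fs = 6.6 MHz.
6.6 MHz ≤ fs/2 = 7.9 MHz, appears at 6.6 MHz.
Distinct values: {2.84 MHz, 4.64 MHz, 6.6 MHz}.

2.84 MHz, 4.64 MHz, 6.6 MHz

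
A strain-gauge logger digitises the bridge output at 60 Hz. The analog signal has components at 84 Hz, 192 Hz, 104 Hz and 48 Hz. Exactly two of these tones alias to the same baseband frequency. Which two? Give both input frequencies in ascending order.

fs/2 = 30 Hz.
84 Hz mod fs = 24 Hz.
24 Hz ≤ fs/2 = 30 Hz, appears at 24 Hz.
192 Hz mod fs = 12 Hz.
12 Hz ≤ fs/2 = 30 Hz, appears at 12 Hz.
104 Hz mod fs = 44 Hz.
44 Hz > fs/2 = 30 Hz, folds to fs − 44 Hz = 16 Hz.
48 Hz > fs/2 = 30 Hz, folds to fs − 48 Hz = 12 Hz.
48 Hz and 192 Hz both map to 12 Hz.

48 Hz, 192 Hz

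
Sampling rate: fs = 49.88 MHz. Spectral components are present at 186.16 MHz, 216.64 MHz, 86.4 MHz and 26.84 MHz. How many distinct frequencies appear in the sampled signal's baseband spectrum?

fs/2 = 24.94 MHz.
186.16 MHz mod fs = 36.52 MHz.
36.52 MHz > fs/2 = 24.94 MHz, folds to fs − 36.52 MHz = 13.36 MHz.
216.64 MHz mod fs = 17.12 MHz.
17.12 MHz ≤ fs/2 = 24.94 MHz, appears at 17.12 MHz.
86.4 MHz mod fs = 36.52 MHz.
36.52 MHz > fs/2 = 24.94 MHz, folds to fs − 36.52 MHz = 13.36 MHz.
26.84 MHz > fs/2 = 24.94 MHz, folds to fs − 26.84 MHz = 23.04 MHz.
Distinct values: {13.36 MHz, 17.12 MHz, 23.04 MHz} → 3.

3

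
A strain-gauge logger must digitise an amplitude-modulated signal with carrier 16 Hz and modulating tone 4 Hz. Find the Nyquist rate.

40 Hz

AM sidebands sit at fc ± fm = 12 Hz and 20 Hz.
Highest-frequency component: 20 Hz.
Nyquist rate = 2 × 20 Hz = 40 Hz.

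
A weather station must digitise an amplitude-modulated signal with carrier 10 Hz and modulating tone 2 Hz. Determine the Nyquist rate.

24 Hz

AM sidebands sit at fc ± fm = 8 Hz and 12 Hz.
Highest-frequency component: 12 Hz.
Nyquist rate = 2 × 12 Hz = 24 Hz.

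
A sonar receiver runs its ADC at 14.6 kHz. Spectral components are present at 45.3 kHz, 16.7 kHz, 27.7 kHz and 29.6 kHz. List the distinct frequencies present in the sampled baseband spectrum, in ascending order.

fs/2 = 7.3 kHz.
45.3 kHz mod fs = 1.5 kHz.
1.5 kHz ≤ fs/2 = 7.3 kHz, appears at 1.5 kHz.
16.7 kHz mod fs = 2.1 kHz.
2.1 kHz ≤ fs/2 = 7.3 kHz, appears at 2.1 kHz.
27.7 kHz mod fs = 13.1 kHz.
13.1 kHz > fs/2 = 7.3 kHz, folds to fs − 13.1 kHz = 1.5 kHz.
29.6 kHz mod fs = 0.4 kHz.
0.4 kHz ≤ fs/2 = 7.3 kHz, appears at 0.4 kHz.
Distinct values: {0.4 kHz, 1.5 kHz, 2.1 kHz}.

0.4 kHz, 1.5 kHz, 2.1 kHz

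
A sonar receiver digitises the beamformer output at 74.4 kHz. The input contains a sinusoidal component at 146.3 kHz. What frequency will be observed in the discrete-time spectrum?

2.5 kHz

146.3 kHz mod fs = 71.9 kHz.
71.9 kHz > fs/2 = 37.2 kHz, folds to fs − 71.9 kHz = 2.5 kHz.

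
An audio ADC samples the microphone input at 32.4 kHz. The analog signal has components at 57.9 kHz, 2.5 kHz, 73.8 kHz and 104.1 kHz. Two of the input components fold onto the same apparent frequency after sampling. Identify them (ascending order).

57.9 kHz, 104.1 kHz

fs/2 = 16.2 kHz.
57.9 kHz mod fs = 25.5 kHz.
25.5 kHz > fs/2 = 16.2 kHz, folds to fs − 25.5 kHz = 6.9 kHz.
2.5 kHz ≤ fs/2 = 16.2 kHz, passes unchanged.
73.8 kHz mod fs = 9 kHz.
9 kHz ≤ fs/2 = 16.2 kHz, appears at 9 kHz.
104.1 kHz mod fs = 6.9 kHz.
6.9 kHz ≤ fs/2 = 16.2 kHz, appears at 6.9 kHz.
57.9 kHz and 104.1 kHz both map to 6.9 kHz.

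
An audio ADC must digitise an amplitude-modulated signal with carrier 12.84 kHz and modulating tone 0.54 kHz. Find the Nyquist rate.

26.76 kHz

AM sidebands sit at fc ± fm = 12.3 kHz and 13.38 kHz.
Highest-frequency component: 13.38 kHz.
Nyquist rate = 2 × 13.38 kHz = 26.76 kHz.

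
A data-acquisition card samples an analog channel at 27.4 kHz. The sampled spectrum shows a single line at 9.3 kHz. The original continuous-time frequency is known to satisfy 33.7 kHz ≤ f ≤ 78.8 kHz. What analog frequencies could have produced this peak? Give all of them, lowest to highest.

Frequencies that alias to 9.3 kHz are k·fs ± 9.3 kHz for integer k ≥ 0.
k=0: 9.3 kHz.
k=1: 18.1 kHz, 36.7 kHz.
k=2: 45.5 kHz, 64.1 kHz.
k=3: 72.9 kHz, 91.5 kHz.
k=4: 100.3 kHz, 118.9 kHz.
Within [33.7 kHz, 78.8 kHz]: 36.7 kHz, 45.5 kHz, 64.1 kHz, 72.9 kHz.

36.7 kHz, 45.5 kHz, 64.1 kHz, 72.9 kHz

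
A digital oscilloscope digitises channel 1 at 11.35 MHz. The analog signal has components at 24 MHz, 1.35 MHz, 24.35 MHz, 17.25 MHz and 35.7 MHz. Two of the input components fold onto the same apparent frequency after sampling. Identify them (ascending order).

24.35 MHz, 35.7 MHz

fs/2 = 5.675 MHz.
24 MHz mod fs = 1.3 MHz.
1.3 MHz ≤ fs/2 = 5.675 MHz, appears at 1.3 MHz.
1.35 MHz ≤ fs/2 = 5.675 MHz, passes unchanged.
24.35 MHz mod fs = 1.65 MHz.
1.65 MHz ≤ fs/2 = 5.675 MHz, appears at 1.65 MHz.
17.25 MHz mod fs = 5.9 MHz.
5.9 MHz > fs/2 = 5.675 MHz, folds to fs − 5.9 MHz = 5.45 MHz.
35.7 MHz mod fs = 1.65 MHz.
1.65 MHz ≤ fs/2 = 5.675 MHz, appears at 1.65 MHz.
24.35 MHz and 35.7 MHz both map to 1.65 MHz.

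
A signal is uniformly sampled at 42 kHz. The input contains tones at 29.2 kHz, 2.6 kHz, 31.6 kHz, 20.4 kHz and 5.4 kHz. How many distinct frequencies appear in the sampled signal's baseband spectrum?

fs/2 = 21 kHz.
29.2 kHz > fs/2 = 21 kHz, folds to fs − 29.2 kHz = 12.8 kHz.
2.6 kHz ≤ fs/2 = 21 kHz, passes unchanged.
31.6 kHz > fs/2 = 21 kHz, folds to fs − 31.6 kHz = 10.4 kHz.
20.4 kHz ≤ fs/2 = 21 kHz, passes unchanged.
5.4 kHz ≤ fs/2 = 21 kHz, passes unchanged.
Distinct values: {2.6 kHz, 5.4 kHz, 10.4 kHz, 12.8 kHz, 20.4 kHz} → 5.

5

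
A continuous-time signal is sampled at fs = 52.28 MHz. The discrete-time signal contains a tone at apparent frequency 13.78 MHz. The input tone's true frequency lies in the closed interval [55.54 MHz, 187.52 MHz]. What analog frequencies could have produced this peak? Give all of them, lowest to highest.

66.06 MHz, 90.78 MHz, 118.34 MHz, 143.06 MHz, 170.62 MHz

Frequencies that alias to 13.78 MHz are k·fs ± 13.78 MHz for integer k ≥ 0.
k=0: 13.78 MHz.
k=1: 38.5 MHz, 66.06 MHz.
k=2: 90.78 MHz, 118.34 MHz.
k=3: 143.06 MHz, 170.62 MHz.
k=4: 195.34 MHz, 222.9 MHz.
Within [55.54 MHz, 187.52 MHz]: 66.06 MHz, 90.78 MHz, 118.34 MHz, 143.06 MHz, 170.62 MHz.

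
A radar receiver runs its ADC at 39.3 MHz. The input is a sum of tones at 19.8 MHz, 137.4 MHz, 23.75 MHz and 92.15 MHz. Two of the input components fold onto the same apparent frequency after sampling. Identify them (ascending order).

19.8 MHz, 137.4 MHz

fs/2 = 19.65 MHz.
19.8 MHz > fs/2 = 19.65 MHz, folds to fs − 19.8 MHz = 19.5 MHz.
137.4 MHz mod fs = 19.5 MHz.
19.5 MHz ≤ fs/2 = 19.65 MHz, appears at 19.5 MHz.
23.75 MHz > fs/2 = 19.65 MHz, folds to fs − 23.75 MHz = 15.55 MHz.
92.15 MHz mod fs = 13.55 MHz.
13.55 MHz ≤ fs/2 = 19.65 MHz, appears at 13.55 MHz.
19.8 MHz and 137.4 MHz both map to 19.5 MHz.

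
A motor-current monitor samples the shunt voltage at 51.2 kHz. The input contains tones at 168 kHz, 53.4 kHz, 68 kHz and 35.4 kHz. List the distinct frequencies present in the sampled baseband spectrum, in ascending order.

fs/2 = 25.6 kHz.
168 kHz mod fs = 14.4 kHz.
14.4 kHz ≤ fs/2 = 25.6 kHz, appears at 14.4 kHz.
53.4 kHz mod fs = 2.2 kHz.
2.2 kHz ≤ fs/2 = 25.6 kHz, appears at 2.2 kHz.
68 kHz mod fs = 16.8 kHz.
16.8 kHz ≤ fs/2 = 25.6 kHz, appears at 16.8 kHz.
35.4 kHz > fs/2 = 25.6 kHz, folds to fs − 35.4 kHz = 15.8 kHz.
Distinct values: {2.2 kHz, 14.4 kHz, 15.8 kHz, 16.8 kHz}.

2.2 kHz, 14.4 kHz, 15.8 kHz, 16.8 kHz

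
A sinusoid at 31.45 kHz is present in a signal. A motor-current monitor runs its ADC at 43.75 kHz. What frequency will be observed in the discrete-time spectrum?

31.45 kHz > fs/2 = 21.875 kHz, folds to fs − 31.45 kHz = 12.3 kHz.

12.3 kHz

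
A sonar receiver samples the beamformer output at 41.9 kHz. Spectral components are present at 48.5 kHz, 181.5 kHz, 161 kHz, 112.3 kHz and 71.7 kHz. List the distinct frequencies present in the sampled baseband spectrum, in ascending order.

6.6 kHz, 12.1 kHz, 13.4 kHz, 13.9 kHz

fs/2 = 20.95 kHz.
48.5 kHz mod fs = 6.6 kHz.
6.6 kHz ≤ fs/2 = 20.95 kHz, appears at 6.6 kHz.
181.5 kHz mod fs = 13.9 kHz.
13.9 kHz ≤ fs/2 = 20.95 kHz, appears at 13.9 kHz.
161 kHz mod fs = 35.3 kHz.
35.3 kHz > fs/2 = 20.95 kHz, folds to fs − 35.3 kHz = 6.6 kHz.
112.3 kHz mod fs = 28.5 kHz.
28.5 kHz > fs/2 = 20.95 kHz, folds to fs − 28.5 kHz = 13.4 kHz.
71.7 kHz mod fs = 29.8 kHz.
29.8 kHz > fs/2 = 20.95 kHz, folds to fs − 29.8 kHz = 12.1 kHz.
Distinct values: {6.6 kHz, 12.1 kHz, 13.4 kHz, 13.9 kHz}.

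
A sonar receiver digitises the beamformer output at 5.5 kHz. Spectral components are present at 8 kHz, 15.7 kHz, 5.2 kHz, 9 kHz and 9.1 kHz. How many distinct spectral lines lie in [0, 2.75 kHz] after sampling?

fs/2 = 2.75 kHz.
8 kHz mod fs = 2.5 kHz.
2.5 kHz ≤ fs/2 = 2.75 kHz, appears at 2.5 kHz.
15.7 kHz mod fs = 4.7 kHz.
4.7 kHz > fs/2 = 2.75 kHz, folds to fs − 4.7 kHz = 0.8 kHz.
5.2 kHz > fs/2 = 2.75 kHz, folds to fs − 5.2 kHz = 0.3 kHz.
9 kHz mod fs = 3.5 kHz.
3.5 kHz > fs/2 = 2.75 kHz, folds to fs − 3.5 kHz = 2 kHz.
9.1 kHz mod fs = 3.6 kHz.
3.6 kHz > fs/2 = 2.75 kHz, folds to fs − 3.6 kHz = 1.9 kHz.
Distinct values: {0.3 kHz, 0.8 kHz, 1.9 kHz, 2 kHz, 2.5 kHz} → 5.

5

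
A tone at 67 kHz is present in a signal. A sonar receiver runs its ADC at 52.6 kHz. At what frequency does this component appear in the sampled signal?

67 kHz mod fs = 14.4 kHz.
14.4 kHz ≤ fs/2 = 26.3 kHz, appears at 14.4 kHz.

14.4 kHz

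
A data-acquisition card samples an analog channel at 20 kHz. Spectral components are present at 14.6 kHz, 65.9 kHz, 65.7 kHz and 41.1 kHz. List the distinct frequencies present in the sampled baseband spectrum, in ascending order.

fs/2 = 10 kHz.
14.6 kHz > fs/2 = 10 kHz, folds to fs − 14.6 kHz = 5.4 kHz.
65.9 kHz mod fs = 5.9 kHz.
5.9 kHz ≤ fs/2 = 10 kHz, appears at 5.9 kHz.
65.7 kHz mod fs = 5.7 kHz.
5.7 kHz ≤ fs/2 = 10 kHz, appears at 5.7 kHz.
41.1 kHz mod fs = 1.1 kHz.
1.1 kHz ≤ fs/2 = 10 kHz, appears at 1.1 kHz.
Distinct values: {1.1 kHz, 5.4 kHz, 5.7 kHz, 5.9 kHz}.

1.1 kHz, 5.4 kHz, 5.7 kHz, 5.9 kHz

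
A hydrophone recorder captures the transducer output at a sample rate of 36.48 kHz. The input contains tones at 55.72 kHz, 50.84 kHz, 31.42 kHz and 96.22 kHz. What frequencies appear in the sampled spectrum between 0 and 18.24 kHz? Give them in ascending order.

5.06 kHz, 13.22 kHz, 14.36 kHz, 17.24 kHz

fs/2 = 18.24 kHz.
55.72 kHz mod fs = 19.24 kHz.
19.24 kHz > fs/2 = 18.24 kHz, folds to fs − 19.24 kHz = 17.24 kHz.
50.84 kHz mod fs = 14.36 kHz.
14.36 kHz ≤ fs/2 = 18.24 kHz, appears at 14.36 kHz.
31.42 kHz > fs/2 = 18.24 kHz, folds to fs − 31.42 kHz = 5.06 kHz.
96.22 kHz mod fs = 23.26 kHz.
23.26 kHz > fs/2 = 18.24 kHz, folds to fs − 23.26 kHz = 13.22 kHz.
Distinct values: {5.06 kHz, 13.22 kHz, 14.36 kHz, 17.24 kHz}.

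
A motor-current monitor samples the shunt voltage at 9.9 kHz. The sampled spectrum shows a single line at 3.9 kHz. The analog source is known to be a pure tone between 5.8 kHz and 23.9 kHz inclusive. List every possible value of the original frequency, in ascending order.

Frequencies that alias to 3.9 kHz are k·fs ± 3.9 kHz for integer k ≥ 0.
k=0: 3.9 kHz.
k=1: 6 kHz, 13.8 kHz.
k=2: 15.9 kHz, 23.7 kHz.
k=3: 25.8 kHz, 33.6 kHz.
Within [5.8 kHz, 23.9 kHz]: 6 kHz, 13.8 kHz, 15.9 kHz, 23.7 kHz.

6 kHz, 13.8 kHz, 15.9 kHz, 23.7 kHz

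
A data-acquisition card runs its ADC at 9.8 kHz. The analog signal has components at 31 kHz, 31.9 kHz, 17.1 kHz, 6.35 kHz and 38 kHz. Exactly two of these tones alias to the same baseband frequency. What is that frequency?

fs/2 = 4.9 kHz.
31 kHz mod fs = 1.6 kHz.
1.6 kHz ≤ fs/2 = 4.9 kHz, appears at 1.6 kHz.
31.9 kHz mod fs = 2.5 kHz.
2.5 kHz ≤ fs/2 = 4.9 kHz, appears at 2.5 kHz.
17.1 kHz mod fs = 7.3 kHz.
7.3 kHz > fs/2 = 4.9 kHz, folds to fs − 7.3 kHz = 2.5 kHz.
6.35 kHz > fs/2 = 4.9 kHz, folds to fs − 6.35 kHz = 3.45 kHz.
38 kHz mod fs = 8.6 kHz.
8.6 kHz > fs/2 = 4.9 kHz, folds to fs − 8.6 kHz = 1.2 kHz.
17.1 kHz and 31.9 kHz both map to 2.5 kHz.

2.5 kHz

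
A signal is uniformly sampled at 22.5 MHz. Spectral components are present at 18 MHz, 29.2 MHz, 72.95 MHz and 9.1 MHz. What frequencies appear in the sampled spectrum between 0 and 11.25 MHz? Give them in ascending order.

4.5 MHz, 5.45 MHz, 6.7 MHz, 9.1 MHz

fs/2 = 11.25 MHz.
18 MHz > fs/2 = 11.25 MHz, folds to fs − 18 MHz = 4.5 MHz.
29.2 MHz mod fs = 6.7 MHz.
6.7 MHz ≤ fs/2 = 11.25 MHz, appears at 6.7 MHz.
72.95 MHz mod fs = 5.45 MHz.
5.45 MHz ≤ fs/2 = 11.25 MHz, appears at 5.45 MHz.
9.1 MHz ≤ fs/2 = 11.25 MHz, passes unchanged.
Distinct values: {4.5 MHz, 5.45 MHz, 6.7 MHz, 9.1 MHz}.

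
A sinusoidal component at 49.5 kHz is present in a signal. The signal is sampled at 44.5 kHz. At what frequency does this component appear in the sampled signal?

49.5 kHz mod fs = 5 kHz.
5 kHz ≤ fs/2 = 22.25 kHz, appears at 5 kHz.

5 kHz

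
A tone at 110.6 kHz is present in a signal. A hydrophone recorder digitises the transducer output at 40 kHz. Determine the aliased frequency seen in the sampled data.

9.4 kHz

110.6 kHz mod fs = 30.6 kHz.
30.6 kHz > fs/2 = 20 kHz, folds to fs − 30.6 kHz = 9.4 kHz.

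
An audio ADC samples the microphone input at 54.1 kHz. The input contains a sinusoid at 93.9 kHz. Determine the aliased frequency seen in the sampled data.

93.9 kHz mod fs = 39.8 kHz.
39.8 kHz > fs/2 = 27.05 kHz, folds to fs − 39.8 kHz = 14.3 kHz.

14.3 kHz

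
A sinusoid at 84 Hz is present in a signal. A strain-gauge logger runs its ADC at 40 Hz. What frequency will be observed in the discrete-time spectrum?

84 Hz mod fs = 4 Hz.
4 Hz ≤ fs/2 = 20 Hz, appears at 4 Hz.

4 Hz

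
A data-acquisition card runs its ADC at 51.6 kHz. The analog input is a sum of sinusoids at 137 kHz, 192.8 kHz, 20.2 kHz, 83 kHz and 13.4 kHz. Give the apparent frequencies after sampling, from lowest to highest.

fs/2 = 25.8 kHz.
137 kHz mod fs = 33.8 kHz.
33.8 kHz > fs/2 = 25.8 kHz, folds to fs − 33.8 kHz = 17.8 kHz.
192.8 kHz mod fs = 38 kHz.
38 kHz > fs/2 = 25.8 kHz, folds to fs − 38 kHz = 13.6 kHz.
20.2 kHz ≤ fs/2 = 25.8 kHz, passes unchanged.
83 kHz mod fs = 31.4 kHz.
31.4 kHz > fs/2 = 25.8 kHz, folds to fs − 31.4 kHz = 20.2 kHz.
13.4 kHz ≤ fs/2 = 25.8 kHz, passes unchanged.
Distinct values: {13.4 kHz, 13.6 kHz, 17.8 kHz, 20.2 kHz}.

13.4 kHz, 13.6 kHz, 17.8 kHz, 20.2 kHz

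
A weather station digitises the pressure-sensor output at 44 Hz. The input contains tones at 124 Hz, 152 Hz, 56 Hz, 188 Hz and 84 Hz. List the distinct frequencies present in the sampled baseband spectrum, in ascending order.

fs/2 = 22 Hz.
124 Hz mod fs = 36 Hz.
36 Hz > fs/2 = 22 Hz, folds to fs − 36 Hz = 8 Hz.
152 Hz mod fs = 20 Hz.
20 Hz ≤ fs/2 = 22 Hz, appears at 20 Hz.
56 Hz mod fs = 12 Hz.
12 Hz ≤ fs/2 = 22 Hz, appears at 12 Hz.
188 Hz mod fs = 12 Hz.
12 Hz ≤ fs/2 = 22 Hz, appears at 12 Hz.
84 Hz mod fs = 40 Hz.
40 Hz > fs/2 = 22 Hz, folds to fs − 40 Hz = 4 Hz.
Distinct values: {4 Hz, 8 Hz, 12 Hz, 20 Hz}.

4 Hz, 8 Hz, 12 Hz, 20 Hz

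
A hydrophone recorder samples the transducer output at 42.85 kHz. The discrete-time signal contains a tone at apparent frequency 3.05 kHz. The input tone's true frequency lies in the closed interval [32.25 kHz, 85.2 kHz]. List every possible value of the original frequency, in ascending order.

Frequencies that alias to 3.05 kHz are k·fs ± 3.05 kHz for integer k ≥ 0.
k=0: 3.05 kHz.
k=1: 39.8 kHz, 45.9 kHz.
k=2: 82.65 kHz, 88.75 kHz.
k=3: 125.5 kHz, 131.6 kHz.
Within [32.25 kHz, 85.2 kHz]: 39.8 kHz, 45.9 kHz, 82.65 kHz.

39.8 kHz, 45.9 kHz, 82.65 kHz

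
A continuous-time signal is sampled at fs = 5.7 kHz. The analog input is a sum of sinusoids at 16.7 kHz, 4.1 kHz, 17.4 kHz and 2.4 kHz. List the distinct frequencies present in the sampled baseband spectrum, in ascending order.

0.3 kHz, 0.4 kHz, 1.6 kHz, 2.4 kHz

fs/2 = 2.85 kHz.
16.7 kHz mod fs = 5.3 kHz.
5.3 kHz > fs/2 = 2.85 kHz, folds to fs − 5.3 kHz = 0.4 kHz.
4.1 kHz > fs/2 = 2.85 kHz, folds to fs − 4.1 kHz = 1.6 kHz.
17.4 kHz mod fs = 0.3 kHz.
0.3 kHz ≤ fs/2 = 2.85 kHz, appears at 0.3 kHz.
2.4 kHz ≤ fs/2 = 2.85 kHz, passes unchanged.
Distinct values: {0.3 kHz, 0.4 kHz, 1.6 kHz, 2.4 kHz}.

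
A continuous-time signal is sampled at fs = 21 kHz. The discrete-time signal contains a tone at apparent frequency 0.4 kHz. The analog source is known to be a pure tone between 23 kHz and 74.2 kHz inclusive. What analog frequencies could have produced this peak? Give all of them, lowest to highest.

Frequencies that alias to 0.4 kHz are k·fs ± 0.4 kHz for integer k ≥ 0.
k=0: 0.4 kHz.
k=1: 20.6 kHz, 21.4 kHz.
k=2: 41.6 kHz, 42.4 kHz.
k=3: 62.6 kHz, 63.4 kHz.
k=4: 83.6 kHz, 84.4 kHz.
Within [23 kHz, 74.2 kHz]: 41.6 kHz, 42.4 kHz, 62.6 kHz, 63.4 kHz.

41.6 kHz, 42.4 kHz, 62.6 kHz, 63.4 kHz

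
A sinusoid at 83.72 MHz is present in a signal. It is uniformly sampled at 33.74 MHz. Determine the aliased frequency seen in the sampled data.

83.72 MHz mod fs = 16.24 MHz.
16.24 MHz ≤ fs/2 = 16.87 MHz, appears at 16.24 MHz.

16.24 MHz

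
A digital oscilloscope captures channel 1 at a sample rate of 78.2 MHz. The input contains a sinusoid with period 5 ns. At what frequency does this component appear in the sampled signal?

34.6 MHz

T = 5 ns → f = 1/T = 200 MHz.
200 MHz mod fs = 43.6 MHz.
43.6 MHz > fs/2 = 39.1 MHz, folds to fs − 43.6 MHz = 34.6 MHz.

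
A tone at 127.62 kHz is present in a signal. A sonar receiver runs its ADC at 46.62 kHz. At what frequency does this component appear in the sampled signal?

12.24 kHz

127.62 kHz mod fs = 34.38 kHz.
34.38 kHz > fs/2 = 23.31 kHz, folds to fs − 34.38 kHz = 12.24 kHz.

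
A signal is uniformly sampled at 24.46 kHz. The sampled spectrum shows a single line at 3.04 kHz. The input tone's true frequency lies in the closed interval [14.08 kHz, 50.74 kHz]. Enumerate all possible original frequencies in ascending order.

21.42 kHz, 27.5 kHz, 45.88 kHz

Frequencies that alias to 3.04 kHz are k·fs ± 3.04 kHz for integer k ≥ 0.
k=0: 3.04 kHz.
k=1: 21.42 kHz, 27.5 kHz.
k=2: 45.88 kHz, 51.96 kHz.
k=3: 70.34 kHz, 76.42 kHz.
Within [14.08 kHz, 50.74 kHz]: 21.42 kHz, 27.5 kHz, 45.88 kHz.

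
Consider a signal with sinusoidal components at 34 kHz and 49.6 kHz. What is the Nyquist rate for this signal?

Highest-frequency component: 49.6 kHz.
Nyquist rate = 2 × 49.6 kHz = 99.2 kHz.

99.2 kHz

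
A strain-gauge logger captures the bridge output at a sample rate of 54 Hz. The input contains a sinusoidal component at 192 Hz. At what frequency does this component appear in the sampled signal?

24 Hz

192 Hz mod fs = 30 Hz.
30 Hz > fs/2 = 27 Hz, folds to fs − 30 Hz = 24 Hz.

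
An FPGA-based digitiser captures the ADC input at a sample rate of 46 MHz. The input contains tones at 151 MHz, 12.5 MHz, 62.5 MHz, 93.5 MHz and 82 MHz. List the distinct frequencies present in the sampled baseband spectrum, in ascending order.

fs/2 = 23 MHz.
151 MHz mod fs = 13 MHz.
13 MHz ≤ fs/2 = 23 MHz, appears at 13 MHz.
12.5 MHz ≤ fs/2 = 23 MHz, passes unchanged.
62.5 MHz mod fs = 16.5 MHz.
16.5 MHz ≤ fs/2 = 23 MHz, appears at 16.5 MHz.
93.5 MHz mod fs = 1.5 MHz.
1.5 MHz ≤ fs/2 = 23 MHz, appears at 1.5 MHz.
82 MHz mod fs = 36 MHz.
36 MHz > fs/2 = 23 MHz, folds to fs − 36 MHz = 10 MHz.
Distinct values: {1.5 MHz, 10 MHz, 12.5 MHz, 13 MHz, 16.5 MHz}.

1.5 MHz, 10 MHz, 12.5 MHz, 13 MHz, 16.5 MHz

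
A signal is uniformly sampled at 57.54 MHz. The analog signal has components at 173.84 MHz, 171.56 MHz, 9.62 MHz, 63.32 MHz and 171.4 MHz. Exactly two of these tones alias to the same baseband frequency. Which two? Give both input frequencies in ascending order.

171.4 MHz, 173.84 MHz

fs/2 = 28.77 MHz.
173.84 MHz mod fs = 1.22 MHz.
1.22 MHz ≤ fs/2 = 28.77 MHz, appears at 1.22 MHz.
171.56 MHz mod fs = 56.48 MHz.
56.48 MHz > fs/2 = 28.77 MHz, folds to fs − 56.48 MHz = 1.06 MHz.
9.62 MHz ≤ fs/2 = 28.77 MHz, passes unchanged.
63.32 MHz mod fs = 5.78 MHz.
5.78 MHz ≤ fs/2 = 28.77 MHz, appears at 5.78 MHz.
171.4 MHz mod fs = 56.32 MHz.
56.32 MHz > fs/2 = 28.77 MHz, folds to fs − 56.32 MHz = 1.22 MHz.
171.4 MHz and 173.84 MHz both map to 1.22 MHz.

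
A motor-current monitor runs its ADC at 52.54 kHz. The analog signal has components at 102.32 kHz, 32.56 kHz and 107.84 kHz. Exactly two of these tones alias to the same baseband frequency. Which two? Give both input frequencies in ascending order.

fs/2 = 26.27 kHz.
102.32 kHz mod fs = 49.78 kHz.
49.78 kHz > fs/2 = 26.27 kHz, folds to fs − 49.78 kHz = 2.76 kHz.
32.56 kHz > fs/2 = 26.27 kHz, folds to fs − 32.56 kHz = 19.98 kHz.
107.84 kHz mod fs = 2.76 kHz.
2.76 kHz ≤ fs/2 = 26.27 kHz, appears at 2.76 kHz.
102.32 kHz and 107.84 kHz both map to 2.76 kHz.

102.32 kHz, 107.84 kHz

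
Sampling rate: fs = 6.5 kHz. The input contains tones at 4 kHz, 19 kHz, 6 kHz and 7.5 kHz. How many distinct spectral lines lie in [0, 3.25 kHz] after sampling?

fs/2 = 3.25 kHz.
4 kHz > fs/2 = 3.25 kHz, folds to fs − 4 kHz = 2.5 kHz.
19 kHz mod fs = 6 kHz.
6 kHz > fs/2 = 3.25 kHz, folds to fs − 6 kHz = 0.5 kHz.
6 kHz > fs/2 = 3.25 kHz, folds to fs − 6 kHz = 0.5 kHz.
7.5 kHz mod fs = 1 kHz.
1 kHz ≤ fs/2 = 3.25 kHz, appears at 1 kHz.
Distinct values: {0.5 kHz, 1 kHz, 2.5 kHz} → 3.

3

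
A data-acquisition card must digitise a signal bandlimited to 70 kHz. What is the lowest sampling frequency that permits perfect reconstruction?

140 kHz

Nyquist rate = 2 × 70 kHz = 140 kHz.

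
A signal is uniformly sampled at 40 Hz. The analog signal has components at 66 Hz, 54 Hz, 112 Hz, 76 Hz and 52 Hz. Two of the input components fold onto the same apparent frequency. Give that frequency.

fs/2 = 20 Hz.
66 Hz mod fs = 26 Hz.
26 Hz > fs/2 = 20 Hz, folds to fs − 26 Hz = 14 Hz.
54 Hz mod fs = 14 Hz.
14 Hz ≤ fs/2 = 20 Hz, appears at 14 Hz.
112 Hz mod fs = 32 Hz.
32 Hz > fs/2 = 20 Hz, folds to fs − 32 Hz = 8 Hz.
76 Hz mod fs = 36 Hz.
36 Hz > fs/2 = 20 Hz, folds to fs − 36 Hz = 4 Hz.
52 Hz mod fs = 12 Hz.
12 Hz ≤ fs/2 = 20 Hz, appears at 12 Hz.
54 Hz and 66 Hz both map to 14 Hz.

14 Hz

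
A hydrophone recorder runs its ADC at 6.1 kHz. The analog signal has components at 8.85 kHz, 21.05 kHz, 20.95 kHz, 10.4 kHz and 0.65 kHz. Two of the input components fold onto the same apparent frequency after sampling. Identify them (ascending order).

fs/2 = 3.05 kHz.
8.85 kHz mod fs = 2.75 kHz.
2.75 kHz ≤ fs/2 = 3.05 kHz, appears at 2.75 kHz.
21.05 kHz mod fs = 2.75 kHz.
2.75 kHz ≤ fs/2 = 3.05 kHz, appears at 2.75 kHz.
20.95 kHz mod fs = 2.65 kHz.
2.65 kHz ≤ fs/2 = 3.05 kHz, appears at 2.65 kHz.
10.4 kHz mod fs = 4.3 kHz.
4.3 kHz > fs/2 = 3.05 kHz, folds to fs − 4.3 kHz = 1.8 kHz.
0.65 kHz ≤ fs/2 = 3.05 kHz, passes unchanged.
8.85 kHz and 21.05 kHz both map to 2.75 kHz.

8.85 kHz, 21.05 kHz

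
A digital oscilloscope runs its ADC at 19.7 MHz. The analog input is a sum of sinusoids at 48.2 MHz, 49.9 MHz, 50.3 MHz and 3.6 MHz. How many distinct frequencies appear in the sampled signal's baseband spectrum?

fs/2 = 9.85 MHz.
48.2 MHz mod fs = 8.8 MHz.
8.8 MHz ≤ fs/2 = 9.85 MHz, appears at 8.8 MHz.
49.9 MHz mod fs = 10.5 MHz.
10.5 MHz > fs/2 = 9.85 MHz, folds to fs − 10.5 MHz = 9.2 MHz.
50.3 MHz mod fs = 10.9 MHz.
10.9 MHz > fs/2 = 9.85 MHz, folds to fs − 10.9 MHz = 8.8 MHz.
3.6 MHz ≤ fs/2 = 9.85 MHz, passes unchanged.
Distinct values: {3.6 MHz, 8.8 MHz, 9.2 MHz} → 3.

3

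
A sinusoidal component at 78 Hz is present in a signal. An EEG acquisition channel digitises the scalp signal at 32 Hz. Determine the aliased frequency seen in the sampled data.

78 Hz mod fs = 14 Hz.
14 Hz ≤ fs/2 = 16 Hz, appears at 14 Hz.

14 Hz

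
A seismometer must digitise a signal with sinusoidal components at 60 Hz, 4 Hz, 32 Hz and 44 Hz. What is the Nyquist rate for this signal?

Highest-frequency component: 60 Hz.
Nyquist rate = 2 × 60 Hz = 120 Hz.

120 Hz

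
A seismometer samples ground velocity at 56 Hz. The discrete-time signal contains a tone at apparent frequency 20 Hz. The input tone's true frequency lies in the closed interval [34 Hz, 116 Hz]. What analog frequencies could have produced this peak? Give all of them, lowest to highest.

36 Hz, 76 Hz, 92 Hz

Frequencies that alias to 20 Hz are k·fs ± 20 Hz for integer k ≥ 0.
k=0: 20 Hz.
k=1: 36 Hz, 76 Hz.
k=2: 92 Hz, 132 Hz.
k=3: 148 Hz, 188 Hz.
Within [34 Hz, 116 Hz]: 36 Hz, 76 Hz, 92 Hz.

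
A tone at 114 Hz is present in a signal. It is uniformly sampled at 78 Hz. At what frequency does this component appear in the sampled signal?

114 Hz mod fs = 36 Hz.
36 Hz ≤ fs/2 = 39 Hz, appears at 36 Hz.

36 Hz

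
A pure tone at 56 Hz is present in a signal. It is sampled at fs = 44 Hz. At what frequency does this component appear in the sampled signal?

12 Hz

56 Hz mod fs = 12 Hz.
12 Hz ≤ fs/2 = 22 Hz, appears at 12 Hz.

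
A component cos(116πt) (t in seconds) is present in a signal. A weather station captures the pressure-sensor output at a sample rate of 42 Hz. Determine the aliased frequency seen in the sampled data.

ω = 116π rad/s → f = ω/(2π) = 58 Hz.
58 Hz mod fs = 16 Hz.
16 Hz ≤ fs/2 = 21 Hz, appears at 16 Hz.

16 Hz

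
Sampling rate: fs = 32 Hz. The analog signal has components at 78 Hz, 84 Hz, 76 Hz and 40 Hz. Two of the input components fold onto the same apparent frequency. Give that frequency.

fs/2 = 16 Hz.
78 Hz mod fs = 14 Hz.
14 Hz ≤ fs/2 = 16 Hz, appears at 14 Hz.
84 Hz mod fs = 20 Hz.
20 Hz > fs/2 = 16 Hz, folds to fs − 20 Hz = 12 Hz.
76 Hz mod fs = 12 Hz.
12 Hz ≤ fs/2 = 16 Hz, appears at 12 Hz.
40 Hz mod fs = 8 Hz.
8 Hz ≤ fs/2 = 16 Hz, appears at 8 Hz.
76 Hz and 84 Hz both map to 12 Hz.

12 Hz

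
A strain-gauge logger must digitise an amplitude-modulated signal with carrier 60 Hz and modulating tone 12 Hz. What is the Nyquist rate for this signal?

AM sidebands sit at fc ± fm = 48 Hz and 72 Hz.
Highest-frequency component: 72 Hz.
Nyquist rate = 2 × 72 Hz = 144 Hz.

144 Hz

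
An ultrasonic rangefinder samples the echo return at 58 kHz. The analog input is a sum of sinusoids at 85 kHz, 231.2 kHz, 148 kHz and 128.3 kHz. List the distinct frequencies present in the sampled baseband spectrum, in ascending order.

0.8 kHz, 12.3 kHz, 26 kHz, 27 kHz

fs/2 = 29 kHz.
85 kHz mod fs = 27 kHz.
27 kHz ≤ fs/2 = 29 kHz, appears at 27 kHz.
231.2 kHz mod fs = 57.2 kHz.
57.2 kHz > fs/2 = 29 kHz, folds to fs − 57.2 kHz = 0.8 kHz.
148 kHz mod fs = 32 kHz.
32 kHz > fs/2 = 29 kHz, folds to fs − 32 kHz = 26 kHz.
128.3 kHz mod fs = 12.3 kHz.
12.3 kHz ≤ fs/2 = 29 kHz, appears at 12.3 kHz.
Distinct values: {0.8 kHz, 12.3 kHz, 26 kHz, 27 kHz}.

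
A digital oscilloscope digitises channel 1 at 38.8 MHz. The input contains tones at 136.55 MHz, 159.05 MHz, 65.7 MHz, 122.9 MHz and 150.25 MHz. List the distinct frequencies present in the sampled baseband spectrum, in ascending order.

3.85 MHz, 4.95 MHz, 6.5 MHz, 11.9 MHz, 18.65 MHz

fs/2 = 19.4 MHz.
136.55 MHz mod fs = 20.15 MHz.
20.15 MHz > fs/2 = 19.4 MHz, folds to fs − 20.15 MHz = 18.65 MHz.
159.05 MHz mod fs = 3.85 MHz.
3.85 MHz ≤ fs/2 = 19.4 MHz, appears at 3.85 MHz.
65.7 MHz mod fs = 26.9 MHz.
26.9 MHz > fs/2 = 19.4 MHz, folds to fs − 26.9 MHz = 11.9 MHz.
122.9 MHz mod fs = 6.5 MHz.
6.5 MHz ≤ fs/2 = 19.4 MHz, appears at 6.5 MHz.
150.25 MHz mod fs = 33.85 MHz.
33.85 MHz > fs/2 = 19.4 MHz, folds to fs − 33.85 MHz = 4.95 MHz.
Distinct values: {3.85 MHz, 4.95 MHz, 6.5 MHz, 11.9 MHz, 18.65 MHz}.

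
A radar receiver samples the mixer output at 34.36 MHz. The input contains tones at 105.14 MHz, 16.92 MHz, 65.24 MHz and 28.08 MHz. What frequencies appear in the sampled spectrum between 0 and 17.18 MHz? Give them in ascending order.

fs/2 = 17.18 MHz.
105.14 MHz mod fs = 2.06 MHz.
2.06 MHz ≤ fs/2 = 17.18 MHz, appears at 2.06 MHz.
16.92 MHz ≤ fs/2 = 17.18 MHz, passes unchanged.
65.24 MHz mod fs = 30.88 MHz.
30.88 MHz > fs/2 = 17.18 MHz, folds to fs − 30.88 MHz = 3.48 MHz.
28.08 MHz > fs/2 = 17.18 MHz, folds to fs − 28.08 MHz = 6.28 MHz.
Distinct values: {2.06 MHz, 3.48 MHz, 6.28 MHz, 16.92 MHz}.

2.06 MHz, 3.48 MHz, 6.28 MHz, 16.92 MHz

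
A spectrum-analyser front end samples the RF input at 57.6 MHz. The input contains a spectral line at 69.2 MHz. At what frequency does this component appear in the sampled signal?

11.6 MHz

69.2 MHz mod fs = 11.6 MHz.
11.6 MHz ≤ fs/2 = 28.8 MHz, appears at 11.6 MHz.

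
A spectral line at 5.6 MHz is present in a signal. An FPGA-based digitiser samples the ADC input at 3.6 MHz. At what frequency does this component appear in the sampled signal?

5.6 MHz mod fs = 2 MHz.
2 MHz > fs/2 = 1.8 MHz, folds to fs − 2 MHz = 1.6 MHz.

1.6 MHz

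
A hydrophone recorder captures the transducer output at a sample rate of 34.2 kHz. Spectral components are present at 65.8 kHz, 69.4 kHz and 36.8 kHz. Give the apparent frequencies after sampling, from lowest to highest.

1 kHz, 2.6 kHz

fs/2 = 17.1 kHz.
65.8 kHz mod fs = 31.6 kHz.
31.6 kHz > fs/2 = 17.1 kHz, folds to fs − 31.6 kHz = 2.6 kHz.
69.4 kHz mod fs = 1 kHz.
1 kHz ≤ fs/2 = 17.1 kHz, appears at 1 kHz.
36.8 kHz mod fs = 2.6 kHz.
2.6 kHz ≤ fs/2 = 17.1 kHz, appears at 2.6 kHz.
Distinct values: {1 kHz, 2.6 kHz}.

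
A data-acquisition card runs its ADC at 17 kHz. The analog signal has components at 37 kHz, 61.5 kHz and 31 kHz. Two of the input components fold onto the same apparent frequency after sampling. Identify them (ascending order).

fs/2 = 8.5 kHz.
37 kHz mod fs = 3 kHz.
3 kHz ≤ fs/2 = 8.5 kHz, appears at 3 kHz.
61.5 kHz mod fs = 10.5 kHz.
10.5 kHz > fs/2 = 8.5 kHz, folds to fs − 10.5 kHz = 6.5 kHz.
31 kHz mod fs = 14 kHz.
14 kHz > fs/2 = 8.5 kHz, folds to fs − 14 kHz = 3 kHz.
31 kHz and 37 kHz both map to 3 kHz.

31 kHz, 37 kHz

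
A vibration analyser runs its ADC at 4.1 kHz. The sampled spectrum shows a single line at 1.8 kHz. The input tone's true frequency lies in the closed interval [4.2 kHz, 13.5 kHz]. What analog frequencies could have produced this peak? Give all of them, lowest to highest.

5.9 kHz, 6.4 kHz, 10 kHz, 10.5 kHz

Frequencies that alias to 1.8 kHz are k·fs ± 1.8 kHz for integer k ≥ 0.
k=0: 1.8 kHz.
k=1: 2.3 kHz, 5.9 kHz.
k=2: 6.4 kHz, 10 kHz.
k=3: 10.5 kHz, 14.1 kHz.
k=4: 14.6 kHz, 18.2 kHz.
Within [4.2 kHz, 13.5 kHz]: 5.9 kHz, 6.4 kHz, 10 kHz, 10.5 kHz.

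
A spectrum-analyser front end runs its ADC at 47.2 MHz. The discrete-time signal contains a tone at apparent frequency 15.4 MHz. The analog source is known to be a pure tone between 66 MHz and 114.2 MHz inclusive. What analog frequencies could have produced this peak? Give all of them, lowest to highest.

Frequencies that alias to 15.4 MHz are k·fs ± 15.4 MHz for integer k ≥ 0.
k=0: 15.4 MHz.
k=1: 31.8 MHz, 62.6 MHz.
k=2: 79 MHz, 109.8 MHz.
k=3: 126.2 MHz, 157 MHz.
Within [66 MHz, 114.2 MHz]: 79 MHz, 109.8 MHz.

79 MHz, 109.8 MHz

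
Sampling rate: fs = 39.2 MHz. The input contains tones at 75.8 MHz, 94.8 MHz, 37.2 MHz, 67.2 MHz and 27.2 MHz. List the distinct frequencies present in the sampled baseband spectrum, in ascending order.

fs/2 = 19.6 MHz.
75.8 MHz mod fs = 36.6 MHz.
36.6 MHz > fs/2 = 19.6 MHz, folds to fs − 36.6 MHz = 2.6 MHz.
94.8 MHz mod fs = 16.4 MHz.
16.4 MHz ≤ fs/2 = 19.6 MHz, appears at 16.4 MHz.
37.2 MHz > fs/2 = 19.6 MHz, folds to fs − 37.2 MHz = 2 MHz.
67.2 MHz mod fs = 28 MHz.
28 MHz > fs/2 = 19.6 MHz, folds to fs − 28 MHz = 11.2 MHz.
27.2 MHz > fs/2 = 19.6 MHz, folds to fs − 27.2 MHz = 12 MHz.
Distinct values: {2 MHz, 2.6 MHz, 11.2 MHz, 12 MHz, 16.4 MHz}.

2 MHz, 2.6 MHz, 11.2 MHz, 12 MHz, 16.4 MHz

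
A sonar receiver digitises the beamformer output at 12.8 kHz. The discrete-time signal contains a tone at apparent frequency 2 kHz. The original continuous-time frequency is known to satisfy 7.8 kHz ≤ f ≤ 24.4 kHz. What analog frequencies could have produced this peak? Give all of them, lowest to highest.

Frequencies that alias to 2 kHz are k·fs ± 2 kHz for integer k ≥ 0.
k=0: 2 kHz.
k=1: 10.8 kHz, 14.8 kHz.
k=2: 23.6 kHz, 27.6 kHz.
k=3: 36.4 kHz, 40.4 kHz.
Within [7.8 kHz, 24.4 kHz]: 10.8 kHz, 14.8 kHz, 23.6 kHz.

10.8 kHz, 14.8 kHz, 23.6 kHz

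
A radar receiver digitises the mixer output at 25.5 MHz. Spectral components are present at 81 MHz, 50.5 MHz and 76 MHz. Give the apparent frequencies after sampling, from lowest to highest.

0.5 MHz, 4.5 MHz

fs/2 = 12.75 MHz.
81 MHz mod fs = 4.5 MHz.
4.5 MHz ≤ fs/2 = 12.75 MHz, appears at 4.5 MHz.
50.5 MHz mod fs = 25 MHz.
25 MHz > fs/2 = 12.75 MHz, folds to fs − 25 MHz = 0.5 MHz.
76 MHz mod fs = 25 MHz.
25 MHz > fs/2 = 12.75 MHz, folds to fs − 25 MHz = 0.5 MHz.
Distinct values: {0.5 MHz, 4.5 MHz}.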